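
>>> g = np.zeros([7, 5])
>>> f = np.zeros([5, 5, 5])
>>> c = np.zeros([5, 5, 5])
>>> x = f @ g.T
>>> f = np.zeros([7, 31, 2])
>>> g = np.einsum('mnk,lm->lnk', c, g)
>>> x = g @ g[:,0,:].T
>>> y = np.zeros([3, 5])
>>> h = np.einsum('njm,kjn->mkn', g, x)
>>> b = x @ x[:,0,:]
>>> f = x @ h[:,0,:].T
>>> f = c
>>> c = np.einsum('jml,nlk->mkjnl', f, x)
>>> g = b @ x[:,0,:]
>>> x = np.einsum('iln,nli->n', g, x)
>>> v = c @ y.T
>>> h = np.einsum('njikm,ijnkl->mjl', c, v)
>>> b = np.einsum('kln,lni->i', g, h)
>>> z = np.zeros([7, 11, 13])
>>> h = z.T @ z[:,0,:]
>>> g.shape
(7, 5, 7)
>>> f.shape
(5, 5, 5)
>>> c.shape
(5, 7, 5, 7, 5)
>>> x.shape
(7,)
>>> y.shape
(3, 5)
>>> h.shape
(13, 11, 13)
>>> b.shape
(3,)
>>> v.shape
(5, 7, 5, 7, 3)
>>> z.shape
(7, 11, 13)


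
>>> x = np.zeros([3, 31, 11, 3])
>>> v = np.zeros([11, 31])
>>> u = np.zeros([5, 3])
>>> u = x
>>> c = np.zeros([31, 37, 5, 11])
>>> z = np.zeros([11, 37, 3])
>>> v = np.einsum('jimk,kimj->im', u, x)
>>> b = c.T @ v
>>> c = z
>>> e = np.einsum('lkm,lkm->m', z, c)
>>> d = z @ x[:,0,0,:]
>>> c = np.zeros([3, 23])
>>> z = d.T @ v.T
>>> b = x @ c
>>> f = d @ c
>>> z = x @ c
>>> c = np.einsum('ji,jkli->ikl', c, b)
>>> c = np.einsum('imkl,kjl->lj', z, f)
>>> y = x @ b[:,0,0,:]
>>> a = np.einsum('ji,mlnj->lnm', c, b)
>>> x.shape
(3, 31, 11, 3)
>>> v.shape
(31, 11)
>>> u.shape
(3, 31, 11, 3)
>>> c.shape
(23, 37)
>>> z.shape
(3, 31, 11, 23)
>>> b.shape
(3, 31, 11, 23)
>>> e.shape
(3,)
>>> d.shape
(11, 37, 3)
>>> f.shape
(11, 37, 23)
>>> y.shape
(3, 31, 11, 23)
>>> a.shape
(31, 11, 3)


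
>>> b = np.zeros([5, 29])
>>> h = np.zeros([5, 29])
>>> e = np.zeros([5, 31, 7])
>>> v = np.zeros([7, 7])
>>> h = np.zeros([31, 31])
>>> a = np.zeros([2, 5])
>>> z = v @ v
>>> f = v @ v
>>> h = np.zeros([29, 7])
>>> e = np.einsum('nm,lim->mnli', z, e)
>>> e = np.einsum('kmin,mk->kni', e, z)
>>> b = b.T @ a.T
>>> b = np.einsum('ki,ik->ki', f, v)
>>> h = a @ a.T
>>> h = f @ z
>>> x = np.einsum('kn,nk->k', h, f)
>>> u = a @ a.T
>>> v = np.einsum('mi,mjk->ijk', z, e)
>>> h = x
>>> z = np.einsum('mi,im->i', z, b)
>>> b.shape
(7, 7)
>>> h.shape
(7,)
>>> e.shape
(7, 31, 5)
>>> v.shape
(7, 31, 5)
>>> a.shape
(2, 5)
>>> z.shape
(7,)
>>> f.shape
(7, 7)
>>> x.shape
(7,)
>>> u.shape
(2, 2)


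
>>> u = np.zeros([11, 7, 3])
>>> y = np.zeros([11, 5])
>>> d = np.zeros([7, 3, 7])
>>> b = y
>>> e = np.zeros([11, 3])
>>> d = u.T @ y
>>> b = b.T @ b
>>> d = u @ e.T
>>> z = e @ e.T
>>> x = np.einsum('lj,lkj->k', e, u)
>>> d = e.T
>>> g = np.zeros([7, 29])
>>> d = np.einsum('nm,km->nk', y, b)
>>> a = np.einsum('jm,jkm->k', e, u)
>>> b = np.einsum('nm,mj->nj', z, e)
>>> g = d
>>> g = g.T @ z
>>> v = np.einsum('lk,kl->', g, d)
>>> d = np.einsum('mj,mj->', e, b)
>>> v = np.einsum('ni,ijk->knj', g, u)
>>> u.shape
(11, 7, 3)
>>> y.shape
(11, 5)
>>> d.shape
()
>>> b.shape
(11, 3)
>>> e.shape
(11, 3)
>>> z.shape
(11, 11)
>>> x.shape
(7,)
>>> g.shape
(5, 11)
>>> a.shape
(7,)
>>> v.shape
(3, 5, 7)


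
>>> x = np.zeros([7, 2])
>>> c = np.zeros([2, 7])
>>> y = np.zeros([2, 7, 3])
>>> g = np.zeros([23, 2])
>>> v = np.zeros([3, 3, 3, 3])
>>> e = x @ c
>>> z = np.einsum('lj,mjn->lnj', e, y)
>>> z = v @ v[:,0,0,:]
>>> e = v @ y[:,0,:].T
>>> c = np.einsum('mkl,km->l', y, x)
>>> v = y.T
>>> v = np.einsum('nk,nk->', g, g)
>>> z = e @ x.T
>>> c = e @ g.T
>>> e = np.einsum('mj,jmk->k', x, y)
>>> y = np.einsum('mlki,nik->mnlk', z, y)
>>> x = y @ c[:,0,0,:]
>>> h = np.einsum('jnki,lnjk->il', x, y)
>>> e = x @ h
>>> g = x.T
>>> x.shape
(3, 2, 3, 23)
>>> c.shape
(3, 3, 3, 23)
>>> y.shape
(3, 2, 3, 3)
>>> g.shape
(23, 3, 2, 3)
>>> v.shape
()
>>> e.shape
(3, 2, 3, 3)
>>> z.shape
(3, 3, 3, 7)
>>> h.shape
(23, 3)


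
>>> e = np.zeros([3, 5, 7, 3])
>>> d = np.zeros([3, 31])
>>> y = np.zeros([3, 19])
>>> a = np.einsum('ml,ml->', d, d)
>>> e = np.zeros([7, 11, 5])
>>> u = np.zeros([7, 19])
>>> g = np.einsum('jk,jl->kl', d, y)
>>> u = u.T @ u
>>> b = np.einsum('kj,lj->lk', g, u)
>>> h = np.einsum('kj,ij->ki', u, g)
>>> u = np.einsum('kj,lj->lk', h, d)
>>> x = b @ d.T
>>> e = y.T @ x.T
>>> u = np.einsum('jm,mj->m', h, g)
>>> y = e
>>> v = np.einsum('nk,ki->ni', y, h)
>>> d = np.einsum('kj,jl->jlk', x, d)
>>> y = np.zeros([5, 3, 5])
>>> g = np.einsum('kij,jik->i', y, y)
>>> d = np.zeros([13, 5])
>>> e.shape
(19, 19)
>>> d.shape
(13, 5)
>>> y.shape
(5, 3, 5)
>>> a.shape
()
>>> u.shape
(31,)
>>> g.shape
(3,)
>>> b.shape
(19, 31)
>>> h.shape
(19, 31)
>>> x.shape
(19, 3)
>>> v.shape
(19, 31)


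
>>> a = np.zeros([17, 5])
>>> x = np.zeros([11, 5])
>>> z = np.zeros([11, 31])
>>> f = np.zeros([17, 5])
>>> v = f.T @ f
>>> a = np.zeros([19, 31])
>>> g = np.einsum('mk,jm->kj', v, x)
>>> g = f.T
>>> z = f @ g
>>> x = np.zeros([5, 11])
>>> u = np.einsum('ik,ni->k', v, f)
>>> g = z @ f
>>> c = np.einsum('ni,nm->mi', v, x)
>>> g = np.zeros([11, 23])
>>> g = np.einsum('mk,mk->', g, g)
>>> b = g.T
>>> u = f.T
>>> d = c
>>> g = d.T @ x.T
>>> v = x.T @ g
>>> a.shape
(19, 31)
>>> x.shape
(5, 11)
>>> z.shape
(17, 17)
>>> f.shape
(17, 5)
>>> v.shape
(11, 5)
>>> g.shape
(5, 5)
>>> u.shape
(5, 17)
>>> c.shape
(11, 5)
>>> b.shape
()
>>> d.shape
(11, 5)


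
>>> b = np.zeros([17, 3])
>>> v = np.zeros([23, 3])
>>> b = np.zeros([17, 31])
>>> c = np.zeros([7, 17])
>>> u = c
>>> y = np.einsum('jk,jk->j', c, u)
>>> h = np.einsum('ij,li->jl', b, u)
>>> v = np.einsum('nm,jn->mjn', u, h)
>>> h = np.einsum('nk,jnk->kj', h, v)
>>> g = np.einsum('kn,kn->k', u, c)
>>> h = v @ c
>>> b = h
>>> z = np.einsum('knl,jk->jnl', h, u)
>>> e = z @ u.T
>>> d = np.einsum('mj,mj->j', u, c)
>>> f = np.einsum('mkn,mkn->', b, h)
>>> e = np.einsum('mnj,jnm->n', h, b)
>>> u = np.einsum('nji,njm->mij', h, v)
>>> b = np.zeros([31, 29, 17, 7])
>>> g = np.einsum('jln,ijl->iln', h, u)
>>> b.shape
(31, 29, 17, 7)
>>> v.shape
(17, 31, 7)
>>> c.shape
(7, 17)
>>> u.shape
(7, 17, 31)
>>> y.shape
(7,)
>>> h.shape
(17, 31, 17)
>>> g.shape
(7, 31, 17)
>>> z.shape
(7, 31, 17)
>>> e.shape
(31,)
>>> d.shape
(17,)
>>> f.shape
()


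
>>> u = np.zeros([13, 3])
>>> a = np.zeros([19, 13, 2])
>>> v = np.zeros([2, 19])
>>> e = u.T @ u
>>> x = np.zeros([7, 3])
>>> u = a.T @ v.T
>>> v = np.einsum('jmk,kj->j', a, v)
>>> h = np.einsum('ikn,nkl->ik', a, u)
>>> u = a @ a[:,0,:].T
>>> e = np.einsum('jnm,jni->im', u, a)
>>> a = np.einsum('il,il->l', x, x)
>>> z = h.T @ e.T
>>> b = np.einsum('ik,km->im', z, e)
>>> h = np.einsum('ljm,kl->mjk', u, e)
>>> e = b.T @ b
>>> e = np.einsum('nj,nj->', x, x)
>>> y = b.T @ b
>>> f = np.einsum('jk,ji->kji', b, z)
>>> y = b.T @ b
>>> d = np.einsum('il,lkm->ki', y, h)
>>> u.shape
(19, 13, 19)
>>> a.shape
(3,)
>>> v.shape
(19,)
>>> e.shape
()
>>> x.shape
(7, 3)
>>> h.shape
(19, 13, 2)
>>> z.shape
(13, 2)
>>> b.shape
(13, 19)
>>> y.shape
(19, 19)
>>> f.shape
(19, 13, 2)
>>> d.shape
(13, 19)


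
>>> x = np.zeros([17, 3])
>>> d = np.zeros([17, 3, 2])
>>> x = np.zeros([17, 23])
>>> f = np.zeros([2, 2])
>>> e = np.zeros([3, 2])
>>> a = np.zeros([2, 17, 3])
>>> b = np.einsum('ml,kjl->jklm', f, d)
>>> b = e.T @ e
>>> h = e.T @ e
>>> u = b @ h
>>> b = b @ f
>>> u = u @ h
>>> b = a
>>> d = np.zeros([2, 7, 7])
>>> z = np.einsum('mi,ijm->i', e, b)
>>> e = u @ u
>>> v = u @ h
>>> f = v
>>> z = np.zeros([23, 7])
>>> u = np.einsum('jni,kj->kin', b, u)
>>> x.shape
(17, 23)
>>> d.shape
(2, 7, 7)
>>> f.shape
(2, 2)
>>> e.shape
(2, 2)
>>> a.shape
(2, 17, 3)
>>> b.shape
(2, 17, 3)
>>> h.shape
(2, 2)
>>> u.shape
(2, 3, 17)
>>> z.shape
(23, 7)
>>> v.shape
(2, 2)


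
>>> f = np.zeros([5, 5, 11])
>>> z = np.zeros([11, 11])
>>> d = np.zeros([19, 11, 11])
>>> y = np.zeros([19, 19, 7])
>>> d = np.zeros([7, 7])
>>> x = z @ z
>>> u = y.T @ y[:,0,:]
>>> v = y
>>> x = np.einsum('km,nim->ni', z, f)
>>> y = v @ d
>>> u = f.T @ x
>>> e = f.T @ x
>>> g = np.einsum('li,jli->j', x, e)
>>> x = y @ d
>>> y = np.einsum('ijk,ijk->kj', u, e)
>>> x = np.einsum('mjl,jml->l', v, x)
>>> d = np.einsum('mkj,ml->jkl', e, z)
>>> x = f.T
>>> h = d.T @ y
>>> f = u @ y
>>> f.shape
(11, 5, 5)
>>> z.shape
(11, 11)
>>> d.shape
(5, 5, 11)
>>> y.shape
(5, 5)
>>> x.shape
(11, 5, 5)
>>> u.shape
(11, 5, 5)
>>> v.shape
(19, 19, 7)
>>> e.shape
(11, 5, 5)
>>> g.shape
(11,)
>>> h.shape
(11, 5, 5)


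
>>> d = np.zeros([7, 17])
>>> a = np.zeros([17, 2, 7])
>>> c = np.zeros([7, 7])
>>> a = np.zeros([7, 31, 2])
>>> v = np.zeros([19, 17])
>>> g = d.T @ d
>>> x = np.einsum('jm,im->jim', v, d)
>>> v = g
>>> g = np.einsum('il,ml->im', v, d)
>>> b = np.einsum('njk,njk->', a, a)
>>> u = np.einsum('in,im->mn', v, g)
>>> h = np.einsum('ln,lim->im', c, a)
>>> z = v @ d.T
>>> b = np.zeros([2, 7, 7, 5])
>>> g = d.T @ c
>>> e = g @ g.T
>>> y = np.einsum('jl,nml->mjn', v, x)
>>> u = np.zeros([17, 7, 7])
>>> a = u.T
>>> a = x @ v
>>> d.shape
(7, 17)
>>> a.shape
(19, 7, 17)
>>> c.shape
(7, 7)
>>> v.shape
(17, 17)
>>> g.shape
(17, 7)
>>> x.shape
(19, 7, 17)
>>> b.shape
(2, 7, 7, 5)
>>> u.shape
(17, 7, 7)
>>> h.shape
(31, 2)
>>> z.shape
(17, 7)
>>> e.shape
(17, 17)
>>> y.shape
(7, 17, 19)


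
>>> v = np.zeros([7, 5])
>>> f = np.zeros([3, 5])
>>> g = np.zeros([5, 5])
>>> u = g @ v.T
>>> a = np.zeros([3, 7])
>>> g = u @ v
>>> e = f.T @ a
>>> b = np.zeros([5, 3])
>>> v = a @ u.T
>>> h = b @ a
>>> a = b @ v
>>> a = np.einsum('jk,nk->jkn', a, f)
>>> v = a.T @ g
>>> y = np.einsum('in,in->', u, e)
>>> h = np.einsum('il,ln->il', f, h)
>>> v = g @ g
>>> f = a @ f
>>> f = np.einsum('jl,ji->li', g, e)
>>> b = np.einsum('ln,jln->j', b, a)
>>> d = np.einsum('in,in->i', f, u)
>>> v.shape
(5, 5)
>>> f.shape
(5, 7)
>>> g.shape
(5, 5)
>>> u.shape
(5, 7)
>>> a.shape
(5, 5, 3)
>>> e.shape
(5, 7)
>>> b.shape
(5,)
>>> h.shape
(3, 5)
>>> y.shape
()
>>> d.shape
(5,)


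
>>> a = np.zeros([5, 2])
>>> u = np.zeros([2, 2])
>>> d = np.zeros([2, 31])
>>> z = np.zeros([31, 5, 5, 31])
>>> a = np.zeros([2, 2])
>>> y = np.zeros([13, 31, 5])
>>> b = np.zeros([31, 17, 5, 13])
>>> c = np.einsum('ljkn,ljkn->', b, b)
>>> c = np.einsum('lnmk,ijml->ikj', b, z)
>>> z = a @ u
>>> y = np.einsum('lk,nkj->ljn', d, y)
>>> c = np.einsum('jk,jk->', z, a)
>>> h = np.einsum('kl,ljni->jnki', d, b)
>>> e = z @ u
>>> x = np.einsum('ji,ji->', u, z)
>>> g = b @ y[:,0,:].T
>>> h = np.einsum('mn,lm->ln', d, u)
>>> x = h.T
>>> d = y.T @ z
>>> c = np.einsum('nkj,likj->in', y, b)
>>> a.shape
(2, 2)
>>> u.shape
(2, 2)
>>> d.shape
(13, 5, 2)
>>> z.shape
(2, 2)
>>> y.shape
(2, 5, 13)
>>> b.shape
(31, 17, 5, 13)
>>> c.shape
(17, 2)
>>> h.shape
(2, 31)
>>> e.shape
(2, 2)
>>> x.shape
(31, 2)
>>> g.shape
(31, 17, 5, 2)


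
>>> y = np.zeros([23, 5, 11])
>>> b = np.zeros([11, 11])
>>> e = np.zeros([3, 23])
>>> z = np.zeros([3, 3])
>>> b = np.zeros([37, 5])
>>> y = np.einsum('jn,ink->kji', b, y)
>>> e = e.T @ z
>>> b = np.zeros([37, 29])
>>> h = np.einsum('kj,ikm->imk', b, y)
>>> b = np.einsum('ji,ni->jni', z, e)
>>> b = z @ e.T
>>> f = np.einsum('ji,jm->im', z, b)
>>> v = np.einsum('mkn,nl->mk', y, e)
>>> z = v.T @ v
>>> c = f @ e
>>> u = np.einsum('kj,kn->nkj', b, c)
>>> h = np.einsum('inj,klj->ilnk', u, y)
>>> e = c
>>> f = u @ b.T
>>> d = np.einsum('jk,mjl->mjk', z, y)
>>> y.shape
(11, 37, 23)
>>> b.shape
(3, 23)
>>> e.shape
(3, 3)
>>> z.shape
(37, 37)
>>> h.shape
(3, 37, 3, 11)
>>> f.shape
(3, 3, 3)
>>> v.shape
(11, 37)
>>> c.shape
(3, 3)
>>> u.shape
(3, 3, 23)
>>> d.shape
(11, 37, 37)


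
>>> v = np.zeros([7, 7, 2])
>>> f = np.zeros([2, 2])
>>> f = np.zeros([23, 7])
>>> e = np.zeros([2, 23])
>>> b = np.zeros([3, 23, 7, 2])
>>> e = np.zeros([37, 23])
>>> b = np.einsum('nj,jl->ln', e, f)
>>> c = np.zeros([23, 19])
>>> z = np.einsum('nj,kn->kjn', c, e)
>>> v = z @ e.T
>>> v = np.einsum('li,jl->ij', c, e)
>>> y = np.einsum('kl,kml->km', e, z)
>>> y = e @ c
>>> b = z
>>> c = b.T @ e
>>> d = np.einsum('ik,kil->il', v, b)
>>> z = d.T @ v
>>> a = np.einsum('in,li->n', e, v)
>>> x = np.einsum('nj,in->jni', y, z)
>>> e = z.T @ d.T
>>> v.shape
(19, 37)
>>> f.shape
(23, 7)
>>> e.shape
(37, 19)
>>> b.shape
(37, 19, 23)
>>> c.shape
(23, 19, 23)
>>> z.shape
(23, 37)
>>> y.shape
(37, 19)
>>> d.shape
(19, 23)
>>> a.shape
(23,)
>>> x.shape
(19, 37, 23)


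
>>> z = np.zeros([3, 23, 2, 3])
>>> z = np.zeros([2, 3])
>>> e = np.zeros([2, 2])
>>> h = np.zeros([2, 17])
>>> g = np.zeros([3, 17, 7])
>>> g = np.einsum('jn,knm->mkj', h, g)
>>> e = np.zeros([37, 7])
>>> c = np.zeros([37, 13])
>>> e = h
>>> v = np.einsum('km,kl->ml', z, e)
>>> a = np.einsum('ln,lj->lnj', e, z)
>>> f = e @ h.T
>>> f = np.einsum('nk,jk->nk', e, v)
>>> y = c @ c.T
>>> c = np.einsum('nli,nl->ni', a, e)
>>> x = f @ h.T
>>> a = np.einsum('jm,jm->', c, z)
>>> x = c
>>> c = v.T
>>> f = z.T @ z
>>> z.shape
(2, 3)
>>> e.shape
(2, 17)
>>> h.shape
(2, 17)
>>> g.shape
(7, 3, 2)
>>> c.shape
(17, 3)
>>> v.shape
(3, 17)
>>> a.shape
()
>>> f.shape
(3, 3)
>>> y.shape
(37, 37)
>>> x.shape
(2, 3)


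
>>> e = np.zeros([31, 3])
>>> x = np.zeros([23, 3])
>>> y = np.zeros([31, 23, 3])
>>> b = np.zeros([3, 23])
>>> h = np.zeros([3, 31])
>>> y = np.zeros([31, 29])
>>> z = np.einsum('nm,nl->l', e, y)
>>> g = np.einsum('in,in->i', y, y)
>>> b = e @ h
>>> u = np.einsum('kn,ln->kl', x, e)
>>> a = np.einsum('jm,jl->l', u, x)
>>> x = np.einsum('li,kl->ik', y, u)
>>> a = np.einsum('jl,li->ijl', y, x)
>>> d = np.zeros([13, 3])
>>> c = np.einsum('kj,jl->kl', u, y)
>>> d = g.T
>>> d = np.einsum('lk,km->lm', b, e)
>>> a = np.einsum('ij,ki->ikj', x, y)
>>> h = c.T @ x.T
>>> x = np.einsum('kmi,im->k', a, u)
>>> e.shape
(31, 3)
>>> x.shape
(29,)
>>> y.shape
(31, 29)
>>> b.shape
(31, 31)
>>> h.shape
(29, 29)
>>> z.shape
(29,)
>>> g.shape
(31,)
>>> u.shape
(23, 31)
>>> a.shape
(29, 31, 23)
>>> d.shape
(31, 3)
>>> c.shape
(23, 29)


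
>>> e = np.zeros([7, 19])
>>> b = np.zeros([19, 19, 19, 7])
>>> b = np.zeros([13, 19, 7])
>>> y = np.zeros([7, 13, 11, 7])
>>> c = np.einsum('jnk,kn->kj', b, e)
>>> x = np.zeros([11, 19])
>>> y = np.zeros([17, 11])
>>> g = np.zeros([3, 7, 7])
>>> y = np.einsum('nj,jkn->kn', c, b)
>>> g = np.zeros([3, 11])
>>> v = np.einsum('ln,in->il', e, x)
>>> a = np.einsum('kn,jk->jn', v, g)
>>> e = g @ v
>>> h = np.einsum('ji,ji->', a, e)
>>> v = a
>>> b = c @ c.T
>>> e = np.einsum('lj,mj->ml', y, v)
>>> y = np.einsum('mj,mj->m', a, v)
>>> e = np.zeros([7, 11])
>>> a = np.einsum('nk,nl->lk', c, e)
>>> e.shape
(7, 11)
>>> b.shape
(7, 7)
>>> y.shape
(3,)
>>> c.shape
(7, 13)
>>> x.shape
(11, 19)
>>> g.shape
(3, 11)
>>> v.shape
(3, 7)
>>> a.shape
(11, 13)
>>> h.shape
()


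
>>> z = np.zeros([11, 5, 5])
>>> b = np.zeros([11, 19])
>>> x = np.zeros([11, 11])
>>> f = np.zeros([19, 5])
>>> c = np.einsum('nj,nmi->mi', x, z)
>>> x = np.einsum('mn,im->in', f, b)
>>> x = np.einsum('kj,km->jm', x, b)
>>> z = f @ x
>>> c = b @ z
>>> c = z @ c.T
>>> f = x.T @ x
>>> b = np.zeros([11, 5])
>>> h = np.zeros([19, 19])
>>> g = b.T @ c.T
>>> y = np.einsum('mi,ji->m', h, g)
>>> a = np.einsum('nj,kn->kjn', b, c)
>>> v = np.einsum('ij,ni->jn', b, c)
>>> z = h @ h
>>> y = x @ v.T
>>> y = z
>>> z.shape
(19, 19)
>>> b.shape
(11, 5)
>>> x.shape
(5, 19)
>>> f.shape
(19, 19)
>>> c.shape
(19, 11)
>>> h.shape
(19, 19)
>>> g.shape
(5, 19)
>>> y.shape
(19, 19)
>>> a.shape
(19, 5, 11)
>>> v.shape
(5, 19)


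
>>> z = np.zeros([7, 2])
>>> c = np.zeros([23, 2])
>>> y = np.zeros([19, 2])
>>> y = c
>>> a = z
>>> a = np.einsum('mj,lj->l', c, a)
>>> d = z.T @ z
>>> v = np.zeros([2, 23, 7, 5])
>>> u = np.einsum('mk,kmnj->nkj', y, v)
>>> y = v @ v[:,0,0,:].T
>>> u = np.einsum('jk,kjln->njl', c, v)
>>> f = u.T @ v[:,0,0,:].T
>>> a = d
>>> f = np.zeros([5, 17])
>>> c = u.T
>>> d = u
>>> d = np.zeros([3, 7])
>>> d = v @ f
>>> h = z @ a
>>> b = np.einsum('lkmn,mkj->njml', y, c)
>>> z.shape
(7, 2)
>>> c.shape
(7, 23, 5)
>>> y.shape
(2, 23, 7, 2)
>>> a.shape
(2, 2)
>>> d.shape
(2, 23, 7, 17)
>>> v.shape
(2, 23, 7, 5)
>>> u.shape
(5, 23, 7)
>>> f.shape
(5, 17)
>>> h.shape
(7, 2)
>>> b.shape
(2, 5, 7, 2)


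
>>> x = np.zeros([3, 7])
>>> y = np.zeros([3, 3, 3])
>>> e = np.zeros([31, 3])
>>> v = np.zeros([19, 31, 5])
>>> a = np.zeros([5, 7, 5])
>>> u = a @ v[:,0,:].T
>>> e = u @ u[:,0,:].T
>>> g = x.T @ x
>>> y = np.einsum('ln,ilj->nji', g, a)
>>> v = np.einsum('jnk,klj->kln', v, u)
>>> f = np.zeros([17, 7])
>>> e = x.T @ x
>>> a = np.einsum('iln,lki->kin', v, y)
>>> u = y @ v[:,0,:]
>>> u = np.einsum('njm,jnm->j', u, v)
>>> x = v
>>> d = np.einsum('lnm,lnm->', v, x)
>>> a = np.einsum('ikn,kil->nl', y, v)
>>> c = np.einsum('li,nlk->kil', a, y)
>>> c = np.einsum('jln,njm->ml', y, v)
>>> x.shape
(5, 7, 31)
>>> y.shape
(7, 5, 5)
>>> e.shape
(7, 7)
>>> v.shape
(5, 7, 31)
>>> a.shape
(5, 31)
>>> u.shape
(5,)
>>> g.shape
(7, 7)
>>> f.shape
(17, 7)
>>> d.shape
()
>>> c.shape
(31, 5)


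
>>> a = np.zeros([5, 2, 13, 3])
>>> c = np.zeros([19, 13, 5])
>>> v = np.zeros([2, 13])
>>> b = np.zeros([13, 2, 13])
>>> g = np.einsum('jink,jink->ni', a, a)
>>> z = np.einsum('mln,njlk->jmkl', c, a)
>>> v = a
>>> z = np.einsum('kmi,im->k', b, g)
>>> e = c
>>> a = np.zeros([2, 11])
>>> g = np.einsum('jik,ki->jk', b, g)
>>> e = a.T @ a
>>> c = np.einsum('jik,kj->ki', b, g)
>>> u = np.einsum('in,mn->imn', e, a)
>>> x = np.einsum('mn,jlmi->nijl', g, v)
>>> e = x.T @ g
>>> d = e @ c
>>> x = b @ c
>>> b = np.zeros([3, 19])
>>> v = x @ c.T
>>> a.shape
(2, 11)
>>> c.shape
(13, 2)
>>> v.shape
(13, 2, 13)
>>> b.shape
(3, 19)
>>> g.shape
(13, 13)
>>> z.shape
(13,)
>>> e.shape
(2, 5, 3, 13)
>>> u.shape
(11, 2, 11)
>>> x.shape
(13, 2, 2)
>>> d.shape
(2, 5, 3, 2)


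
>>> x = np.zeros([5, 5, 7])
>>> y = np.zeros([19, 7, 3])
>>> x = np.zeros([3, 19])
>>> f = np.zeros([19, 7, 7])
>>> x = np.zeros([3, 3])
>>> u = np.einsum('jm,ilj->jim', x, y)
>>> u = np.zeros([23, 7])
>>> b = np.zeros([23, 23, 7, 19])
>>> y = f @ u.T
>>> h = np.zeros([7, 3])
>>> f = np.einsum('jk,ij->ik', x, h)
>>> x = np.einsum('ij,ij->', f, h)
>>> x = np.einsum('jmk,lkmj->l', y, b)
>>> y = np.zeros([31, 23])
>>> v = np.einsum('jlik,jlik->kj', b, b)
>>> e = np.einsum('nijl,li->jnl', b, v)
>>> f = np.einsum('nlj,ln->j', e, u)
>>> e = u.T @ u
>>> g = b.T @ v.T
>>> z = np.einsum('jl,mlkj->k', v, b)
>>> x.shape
(23,)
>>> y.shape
(31, 23)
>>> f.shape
(19,)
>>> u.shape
(23, 7)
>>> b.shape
(23, 23, 7, 19)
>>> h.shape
(7, 3)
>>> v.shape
(19, 23)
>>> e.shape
(7, 7)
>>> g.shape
(19, 7, 23, 19)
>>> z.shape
(7,)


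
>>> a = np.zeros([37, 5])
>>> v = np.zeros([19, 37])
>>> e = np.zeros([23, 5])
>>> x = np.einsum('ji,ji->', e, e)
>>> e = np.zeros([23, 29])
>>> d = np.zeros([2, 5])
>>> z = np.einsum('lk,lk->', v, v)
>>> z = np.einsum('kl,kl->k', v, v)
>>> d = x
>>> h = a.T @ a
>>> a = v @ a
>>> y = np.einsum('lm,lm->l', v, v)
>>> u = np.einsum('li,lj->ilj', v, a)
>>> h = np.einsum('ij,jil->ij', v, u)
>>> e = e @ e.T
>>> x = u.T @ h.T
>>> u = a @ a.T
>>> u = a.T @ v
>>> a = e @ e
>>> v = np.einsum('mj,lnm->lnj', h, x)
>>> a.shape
(23, 23)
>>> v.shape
(5, 19, 37)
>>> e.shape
(23, 23)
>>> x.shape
(5, 19, 19)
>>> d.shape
()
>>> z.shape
(19,)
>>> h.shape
(19, 37)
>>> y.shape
(19,)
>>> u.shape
(5, 37)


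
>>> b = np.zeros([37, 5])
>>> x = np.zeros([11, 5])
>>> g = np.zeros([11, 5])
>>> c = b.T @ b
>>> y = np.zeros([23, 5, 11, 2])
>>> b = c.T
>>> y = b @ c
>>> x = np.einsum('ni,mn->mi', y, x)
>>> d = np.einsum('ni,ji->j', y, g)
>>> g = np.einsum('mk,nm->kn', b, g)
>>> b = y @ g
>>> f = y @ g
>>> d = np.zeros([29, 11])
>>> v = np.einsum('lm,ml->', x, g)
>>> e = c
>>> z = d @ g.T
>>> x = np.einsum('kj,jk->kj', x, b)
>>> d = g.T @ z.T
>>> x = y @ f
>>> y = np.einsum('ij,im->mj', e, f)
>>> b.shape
(5, 11)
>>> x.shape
(5, 11)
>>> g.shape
(5, 11)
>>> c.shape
(5, 5)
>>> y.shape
(11, 5)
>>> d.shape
(11, 29)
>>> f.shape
(5, 11)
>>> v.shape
()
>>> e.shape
(5, 5)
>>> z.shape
(29, 5)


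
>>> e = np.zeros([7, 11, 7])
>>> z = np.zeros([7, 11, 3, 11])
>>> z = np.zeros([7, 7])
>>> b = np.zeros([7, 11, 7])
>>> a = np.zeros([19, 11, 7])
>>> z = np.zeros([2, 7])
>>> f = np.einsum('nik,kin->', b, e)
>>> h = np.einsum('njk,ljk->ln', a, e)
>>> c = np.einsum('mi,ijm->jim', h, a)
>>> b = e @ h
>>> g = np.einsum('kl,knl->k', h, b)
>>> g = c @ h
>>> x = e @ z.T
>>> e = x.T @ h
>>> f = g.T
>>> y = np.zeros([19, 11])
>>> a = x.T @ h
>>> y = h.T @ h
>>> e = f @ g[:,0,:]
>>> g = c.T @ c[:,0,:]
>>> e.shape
(19, 19, 19)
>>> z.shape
(2, 7)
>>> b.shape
(7, 11, 19)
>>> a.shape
(2, 11, 19)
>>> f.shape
(19, 19, 11)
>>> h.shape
(7, 19)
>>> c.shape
(11, 19, 7)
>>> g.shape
(7, 19, 7)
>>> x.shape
(7, 11, 2)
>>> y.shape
(19, 19)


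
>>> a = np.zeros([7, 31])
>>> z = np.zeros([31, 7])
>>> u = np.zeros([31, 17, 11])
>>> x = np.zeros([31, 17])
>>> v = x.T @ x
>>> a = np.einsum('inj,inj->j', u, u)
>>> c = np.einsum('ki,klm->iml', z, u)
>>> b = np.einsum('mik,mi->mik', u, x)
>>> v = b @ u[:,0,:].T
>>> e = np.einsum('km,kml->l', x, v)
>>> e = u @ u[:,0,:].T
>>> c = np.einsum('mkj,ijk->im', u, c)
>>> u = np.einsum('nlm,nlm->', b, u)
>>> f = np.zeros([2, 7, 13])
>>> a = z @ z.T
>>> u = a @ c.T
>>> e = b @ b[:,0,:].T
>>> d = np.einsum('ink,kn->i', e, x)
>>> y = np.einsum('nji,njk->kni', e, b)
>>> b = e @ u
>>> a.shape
(31, 31)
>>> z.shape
(31, 7)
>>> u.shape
(31, 7)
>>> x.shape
(31, 17)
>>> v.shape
(31, 17, 31)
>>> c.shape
(7, 31)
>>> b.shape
(31, 17, 7)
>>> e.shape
(31, 17, 31)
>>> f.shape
(2, 7, 13)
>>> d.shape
(31,)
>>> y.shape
(11, 31, 31)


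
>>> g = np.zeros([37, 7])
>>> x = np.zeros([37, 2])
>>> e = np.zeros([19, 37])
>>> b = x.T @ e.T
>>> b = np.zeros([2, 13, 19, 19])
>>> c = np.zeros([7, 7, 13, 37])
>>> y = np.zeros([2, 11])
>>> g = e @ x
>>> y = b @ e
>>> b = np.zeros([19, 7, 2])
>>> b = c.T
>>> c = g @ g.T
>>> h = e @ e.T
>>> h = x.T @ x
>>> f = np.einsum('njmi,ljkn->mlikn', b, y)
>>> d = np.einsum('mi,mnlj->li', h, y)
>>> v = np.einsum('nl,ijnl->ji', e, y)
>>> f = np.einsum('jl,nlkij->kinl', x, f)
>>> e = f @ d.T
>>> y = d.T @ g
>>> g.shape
(19, 2)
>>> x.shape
(37, 2)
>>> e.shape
(7, 19, 7, 19)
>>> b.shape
(37, 13, 7, 7)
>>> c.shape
(19, 19)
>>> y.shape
(2, 2)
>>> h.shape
(2, 2)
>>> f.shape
(7, 19, 7, 2)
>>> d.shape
(19, 2)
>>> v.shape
(13, 2)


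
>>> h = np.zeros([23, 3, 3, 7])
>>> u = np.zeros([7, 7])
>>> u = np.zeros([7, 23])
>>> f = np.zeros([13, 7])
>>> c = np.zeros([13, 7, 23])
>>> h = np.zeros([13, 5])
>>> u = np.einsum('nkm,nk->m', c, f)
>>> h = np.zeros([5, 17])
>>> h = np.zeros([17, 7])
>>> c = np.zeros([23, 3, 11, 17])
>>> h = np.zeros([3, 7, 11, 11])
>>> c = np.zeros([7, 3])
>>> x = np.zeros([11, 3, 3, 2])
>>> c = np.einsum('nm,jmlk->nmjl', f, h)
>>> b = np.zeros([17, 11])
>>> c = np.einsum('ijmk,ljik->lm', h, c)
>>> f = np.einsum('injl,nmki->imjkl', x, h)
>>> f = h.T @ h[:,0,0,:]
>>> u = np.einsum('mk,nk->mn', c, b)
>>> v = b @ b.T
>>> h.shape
(3, 7, 11, 11)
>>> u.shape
(13, 17)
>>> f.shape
(11, 11, 7, 11)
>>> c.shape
(13, 11)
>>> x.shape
(11, 3, 3, 2)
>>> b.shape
(17, 11)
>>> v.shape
(17, 17)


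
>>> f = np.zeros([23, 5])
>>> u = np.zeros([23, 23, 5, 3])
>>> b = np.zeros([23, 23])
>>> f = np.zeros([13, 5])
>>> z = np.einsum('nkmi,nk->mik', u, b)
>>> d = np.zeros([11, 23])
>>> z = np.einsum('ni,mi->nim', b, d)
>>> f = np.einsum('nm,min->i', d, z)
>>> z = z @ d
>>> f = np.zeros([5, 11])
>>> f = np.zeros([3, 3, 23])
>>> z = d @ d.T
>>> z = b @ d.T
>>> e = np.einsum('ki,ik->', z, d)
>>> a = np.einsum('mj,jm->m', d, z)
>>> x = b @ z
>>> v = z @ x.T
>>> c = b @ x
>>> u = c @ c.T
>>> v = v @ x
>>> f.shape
(3, 3, 23)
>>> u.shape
(23, 23)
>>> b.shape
(23, 23)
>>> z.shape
(23, 11)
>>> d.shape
(11, 23)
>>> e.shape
()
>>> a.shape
(11,)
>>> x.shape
(23, 11)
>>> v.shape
(23, 11)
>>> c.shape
(23, 11)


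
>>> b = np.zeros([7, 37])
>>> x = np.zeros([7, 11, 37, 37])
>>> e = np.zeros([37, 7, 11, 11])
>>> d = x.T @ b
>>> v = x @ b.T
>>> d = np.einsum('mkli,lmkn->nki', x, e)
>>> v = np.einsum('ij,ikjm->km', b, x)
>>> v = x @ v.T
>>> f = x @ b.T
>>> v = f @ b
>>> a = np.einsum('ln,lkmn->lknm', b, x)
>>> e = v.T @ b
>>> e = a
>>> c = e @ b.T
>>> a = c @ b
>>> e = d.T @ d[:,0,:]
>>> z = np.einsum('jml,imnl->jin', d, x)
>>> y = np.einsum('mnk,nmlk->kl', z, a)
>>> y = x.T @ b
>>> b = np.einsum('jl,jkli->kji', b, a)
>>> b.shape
(11, 7, 37)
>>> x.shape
(7, 11, 37, 37)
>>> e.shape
(37, 11, 37)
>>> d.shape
(11, 11, 37)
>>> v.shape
(7, 11, 37, 37)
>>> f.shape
(7, 11, 37, 7)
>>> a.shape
(7, 11, 37, 37)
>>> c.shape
(7, 11, 37, 7)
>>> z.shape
(11, 7, 37)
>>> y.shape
(37, 37, 11, 37)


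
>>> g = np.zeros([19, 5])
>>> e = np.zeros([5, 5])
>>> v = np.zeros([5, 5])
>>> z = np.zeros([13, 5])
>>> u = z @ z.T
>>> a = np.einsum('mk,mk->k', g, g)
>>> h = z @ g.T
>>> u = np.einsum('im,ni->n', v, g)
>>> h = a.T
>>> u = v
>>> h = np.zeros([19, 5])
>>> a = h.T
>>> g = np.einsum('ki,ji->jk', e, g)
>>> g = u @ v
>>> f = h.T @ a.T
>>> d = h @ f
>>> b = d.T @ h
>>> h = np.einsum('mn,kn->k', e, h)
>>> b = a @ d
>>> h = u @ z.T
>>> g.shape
(5, 5)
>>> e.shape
(5, 5)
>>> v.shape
(5, 5)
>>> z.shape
(13, 5)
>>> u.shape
(5, 5)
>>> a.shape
(5, 19)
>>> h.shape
(5, 13)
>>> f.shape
(5, 5)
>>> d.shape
(19, 5)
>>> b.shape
(5, 5)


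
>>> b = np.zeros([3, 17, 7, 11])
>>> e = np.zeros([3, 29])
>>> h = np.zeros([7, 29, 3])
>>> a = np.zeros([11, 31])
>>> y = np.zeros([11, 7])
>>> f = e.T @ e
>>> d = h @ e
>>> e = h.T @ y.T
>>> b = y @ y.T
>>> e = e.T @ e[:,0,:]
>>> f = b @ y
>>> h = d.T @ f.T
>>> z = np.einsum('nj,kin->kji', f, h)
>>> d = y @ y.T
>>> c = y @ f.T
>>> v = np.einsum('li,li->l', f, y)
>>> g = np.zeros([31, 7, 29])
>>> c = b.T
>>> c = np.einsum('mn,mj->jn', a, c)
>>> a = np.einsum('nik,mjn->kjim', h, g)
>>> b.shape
(11, 11)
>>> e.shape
(11, 29, 11)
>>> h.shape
(29, 29, 11)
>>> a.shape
(11, 7, 29, 31)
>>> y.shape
(11, 7)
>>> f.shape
(11, 7)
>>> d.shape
(11, 11)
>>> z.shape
(29, 7, 29)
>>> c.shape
(11, 31)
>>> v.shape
(11,)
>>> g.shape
(31, 7, 29)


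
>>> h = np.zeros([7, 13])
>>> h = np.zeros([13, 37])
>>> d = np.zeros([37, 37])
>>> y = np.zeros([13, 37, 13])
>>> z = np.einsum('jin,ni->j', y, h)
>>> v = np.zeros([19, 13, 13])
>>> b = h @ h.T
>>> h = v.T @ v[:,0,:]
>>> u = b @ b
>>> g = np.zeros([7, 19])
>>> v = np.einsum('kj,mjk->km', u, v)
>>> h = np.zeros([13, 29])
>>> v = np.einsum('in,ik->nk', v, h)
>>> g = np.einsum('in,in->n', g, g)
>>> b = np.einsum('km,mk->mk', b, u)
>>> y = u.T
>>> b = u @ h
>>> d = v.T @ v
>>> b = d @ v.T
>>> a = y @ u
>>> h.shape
(13, 29)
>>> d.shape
(29, 29)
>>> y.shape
(13, 13)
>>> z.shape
(13,)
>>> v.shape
(19, 29)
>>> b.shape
(29, 19)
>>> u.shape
(13, 13)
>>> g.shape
(19,)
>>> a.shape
(13, 13)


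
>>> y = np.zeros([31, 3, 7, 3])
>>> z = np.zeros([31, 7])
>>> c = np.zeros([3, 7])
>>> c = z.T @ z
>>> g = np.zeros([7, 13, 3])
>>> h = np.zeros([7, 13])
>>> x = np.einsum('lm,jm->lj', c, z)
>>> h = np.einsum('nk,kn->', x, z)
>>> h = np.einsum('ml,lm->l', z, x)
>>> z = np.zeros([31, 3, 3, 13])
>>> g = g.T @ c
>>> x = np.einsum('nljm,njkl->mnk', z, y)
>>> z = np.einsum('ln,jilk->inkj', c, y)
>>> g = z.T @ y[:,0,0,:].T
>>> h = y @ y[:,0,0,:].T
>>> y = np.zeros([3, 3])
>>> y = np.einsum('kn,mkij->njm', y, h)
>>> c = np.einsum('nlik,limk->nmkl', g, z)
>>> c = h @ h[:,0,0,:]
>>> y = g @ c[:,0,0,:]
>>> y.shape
(31, 3, 7, 31)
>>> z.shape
(3, 7, 3, 31)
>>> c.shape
(31, 3, 7, 31)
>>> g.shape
(31, 3, 7, 31)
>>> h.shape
(31, 3, 7, 31)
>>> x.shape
(13, 31, 7)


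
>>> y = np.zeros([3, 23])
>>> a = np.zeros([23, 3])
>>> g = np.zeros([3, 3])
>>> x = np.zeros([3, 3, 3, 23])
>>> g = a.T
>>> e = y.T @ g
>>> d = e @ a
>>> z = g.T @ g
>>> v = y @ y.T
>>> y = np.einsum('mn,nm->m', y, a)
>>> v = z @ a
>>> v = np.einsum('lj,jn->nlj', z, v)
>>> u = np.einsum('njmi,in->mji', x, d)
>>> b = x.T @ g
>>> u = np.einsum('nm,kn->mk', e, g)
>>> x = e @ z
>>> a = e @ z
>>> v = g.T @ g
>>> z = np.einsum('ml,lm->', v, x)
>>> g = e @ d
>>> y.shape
(3,)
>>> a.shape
(23, 23)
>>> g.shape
(23, 3)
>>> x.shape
(23, 23)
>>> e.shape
(23, 23)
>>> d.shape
(23, 3)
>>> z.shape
()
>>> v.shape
(23, 23)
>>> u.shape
(23, 3)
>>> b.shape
(23, 3, 3, 23)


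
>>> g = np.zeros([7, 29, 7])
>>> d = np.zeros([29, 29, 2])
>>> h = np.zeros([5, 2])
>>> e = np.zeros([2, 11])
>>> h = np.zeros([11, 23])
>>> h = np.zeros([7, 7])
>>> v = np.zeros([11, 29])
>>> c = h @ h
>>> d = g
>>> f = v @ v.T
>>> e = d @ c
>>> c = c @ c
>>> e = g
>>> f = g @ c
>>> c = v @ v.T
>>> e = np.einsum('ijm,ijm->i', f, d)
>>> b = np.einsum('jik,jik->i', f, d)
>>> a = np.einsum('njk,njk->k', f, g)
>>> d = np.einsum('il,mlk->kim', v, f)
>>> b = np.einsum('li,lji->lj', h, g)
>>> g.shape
(7, 29, 7)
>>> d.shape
(7, 11, 7)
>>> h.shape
(7, 7)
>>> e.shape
(7,)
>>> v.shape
(11, 29)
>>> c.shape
(11, 11)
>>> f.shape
(7, 29, 7)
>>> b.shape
(7, 29)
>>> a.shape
(7,)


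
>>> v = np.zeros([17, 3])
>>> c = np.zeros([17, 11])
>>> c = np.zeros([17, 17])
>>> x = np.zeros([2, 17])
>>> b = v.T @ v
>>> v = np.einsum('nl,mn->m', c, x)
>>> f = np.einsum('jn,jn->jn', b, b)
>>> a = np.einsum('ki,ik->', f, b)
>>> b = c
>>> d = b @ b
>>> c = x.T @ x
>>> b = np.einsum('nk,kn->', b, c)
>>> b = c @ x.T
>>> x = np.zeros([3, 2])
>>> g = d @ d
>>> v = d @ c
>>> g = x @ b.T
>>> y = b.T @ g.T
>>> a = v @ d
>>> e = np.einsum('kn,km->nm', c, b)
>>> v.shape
(17, 17)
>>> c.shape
(17, 17)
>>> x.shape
(3, 2)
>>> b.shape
(17, 2)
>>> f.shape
(3, 3)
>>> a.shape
(17, 17)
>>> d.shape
(17, 17)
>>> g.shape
(3, 17)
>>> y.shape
(2, 3)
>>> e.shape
(17, 2)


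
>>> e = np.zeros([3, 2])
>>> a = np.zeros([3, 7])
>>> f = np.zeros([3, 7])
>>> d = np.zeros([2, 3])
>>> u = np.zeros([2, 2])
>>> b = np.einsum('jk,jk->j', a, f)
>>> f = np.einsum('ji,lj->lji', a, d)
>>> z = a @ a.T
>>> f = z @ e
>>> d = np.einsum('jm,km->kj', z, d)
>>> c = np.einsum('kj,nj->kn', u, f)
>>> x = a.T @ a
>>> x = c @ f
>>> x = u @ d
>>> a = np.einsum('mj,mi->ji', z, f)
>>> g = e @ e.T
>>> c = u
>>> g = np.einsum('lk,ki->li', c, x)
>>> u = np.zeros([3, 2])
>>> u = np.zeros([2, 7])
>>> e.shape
(3, 2)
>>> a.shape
(3, 2)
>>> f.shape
(3, 2)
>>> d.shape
(2, 3)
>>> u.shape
(2, 7)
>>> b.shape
(3,)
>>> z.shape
(3, 3)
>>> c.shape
(2, 2)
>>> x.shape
(2, 3)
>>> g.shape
(2, 3)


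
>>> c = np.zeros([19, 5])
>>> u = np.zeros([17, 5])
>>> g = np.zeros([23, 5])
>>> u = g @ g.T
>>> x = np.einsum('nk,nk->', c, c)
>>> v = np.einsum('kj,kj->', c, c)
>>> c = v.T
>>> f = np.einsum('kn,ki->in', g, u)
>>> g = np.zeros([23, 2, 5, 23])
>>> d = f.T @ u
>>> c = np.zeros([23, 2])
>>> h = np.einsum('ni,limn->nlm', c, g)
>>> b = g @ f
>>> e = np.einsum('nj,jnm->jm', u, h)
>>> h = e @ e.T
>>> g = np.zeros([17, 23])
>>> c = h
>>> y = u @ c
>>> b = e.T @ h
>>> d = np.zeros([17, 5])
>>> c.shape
(23, 23)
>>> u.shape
(23, 23)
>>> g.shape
(17, 23)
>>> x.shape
()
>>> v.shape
()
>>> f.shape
(23, 5)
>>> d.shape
(17, 5)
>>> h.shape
(23, 23)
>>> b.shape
(5, 23)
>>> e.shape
(23, 5)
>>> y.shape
(23, 23)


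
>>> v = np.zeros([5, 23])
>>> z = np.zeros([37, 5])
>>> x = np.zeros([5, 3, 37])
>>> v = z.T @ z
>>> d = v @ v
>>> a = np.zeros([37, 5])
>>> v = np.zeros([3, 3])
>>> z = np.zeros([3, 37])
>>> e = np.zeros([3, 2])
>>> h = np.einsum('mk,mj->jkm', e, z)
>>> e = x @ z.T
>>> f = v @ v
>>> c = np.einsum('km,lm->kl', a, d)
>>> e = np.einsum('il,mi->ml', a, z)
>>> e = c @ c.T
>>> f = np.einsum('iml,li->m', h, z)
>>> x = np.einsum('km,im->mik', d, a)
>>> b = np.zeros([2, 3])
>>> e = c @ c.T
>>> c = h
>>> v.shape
(3, 3)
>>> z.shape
(3, 37)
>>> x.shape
(5, 37, 5)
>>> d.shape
(5, 5)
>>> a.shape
(37, 5)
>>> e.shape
(37, 37)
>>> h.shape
(37, 2, 3)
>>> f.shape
(2,)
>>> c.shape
(37, 2, 3)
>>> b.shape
(2, 3)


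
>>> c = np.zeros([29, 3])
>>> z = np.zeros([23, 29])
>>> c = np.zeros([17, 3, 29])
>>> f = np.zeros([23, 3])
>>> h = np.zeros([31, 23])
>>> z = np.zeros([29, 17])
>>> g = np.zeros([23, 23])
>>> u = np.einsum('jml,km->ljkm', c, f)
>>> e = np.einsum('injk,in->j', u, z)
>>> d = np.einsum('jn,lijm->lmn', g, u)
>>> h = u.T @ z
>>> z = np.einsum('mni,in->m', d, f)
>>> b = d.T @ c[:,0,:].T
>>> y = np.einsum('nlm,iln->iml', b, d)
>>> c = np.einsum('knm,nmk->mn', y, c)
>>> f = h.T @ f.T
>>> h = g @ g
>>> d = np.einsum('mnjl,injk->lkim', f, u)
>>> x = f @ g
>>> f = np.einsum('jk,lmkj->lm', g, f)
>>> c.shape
(3, 17)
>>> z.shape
(29,)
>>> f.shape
(17, 17)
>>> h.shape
(23, 23)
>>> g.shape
(23, 23)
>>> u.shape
(29, 17, 23, 3)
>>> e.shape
(23,)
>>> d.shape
(23, 3, 29, 17)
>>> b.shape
(23, 3, 17)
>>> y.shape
(29, 17, 3)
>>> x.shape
(17, 17, 23, 23)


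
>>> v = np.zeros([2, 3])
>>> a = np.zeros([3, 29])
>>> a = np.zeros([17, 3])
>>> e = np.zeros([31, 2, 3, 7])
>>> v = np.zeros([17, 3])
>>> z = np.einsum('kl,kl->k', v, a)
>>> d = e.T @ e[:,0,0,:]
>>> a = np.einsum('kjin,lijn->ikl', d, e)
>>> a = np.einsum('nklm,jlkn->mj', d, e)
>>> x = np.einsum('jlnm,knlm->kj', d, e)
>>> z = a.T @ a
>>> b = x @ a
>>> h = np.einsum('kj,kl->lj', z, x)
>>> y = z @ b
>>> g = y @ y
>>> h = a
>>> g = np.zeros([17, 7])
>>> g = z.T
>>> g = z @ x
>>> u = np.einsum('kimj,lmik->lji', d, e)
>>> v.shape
(17, 3)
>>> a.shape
(7, 31)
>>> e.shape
(31, 2, 3, 7)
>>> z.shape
(31, 31)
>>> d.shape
(7, 3, 2, 7)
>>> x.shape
(31, 7)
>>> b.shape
(31, 31)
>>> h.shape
(7, 31)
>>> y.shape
(31, 31)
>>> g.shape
(31, 7)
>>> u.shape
(31, 7, 3)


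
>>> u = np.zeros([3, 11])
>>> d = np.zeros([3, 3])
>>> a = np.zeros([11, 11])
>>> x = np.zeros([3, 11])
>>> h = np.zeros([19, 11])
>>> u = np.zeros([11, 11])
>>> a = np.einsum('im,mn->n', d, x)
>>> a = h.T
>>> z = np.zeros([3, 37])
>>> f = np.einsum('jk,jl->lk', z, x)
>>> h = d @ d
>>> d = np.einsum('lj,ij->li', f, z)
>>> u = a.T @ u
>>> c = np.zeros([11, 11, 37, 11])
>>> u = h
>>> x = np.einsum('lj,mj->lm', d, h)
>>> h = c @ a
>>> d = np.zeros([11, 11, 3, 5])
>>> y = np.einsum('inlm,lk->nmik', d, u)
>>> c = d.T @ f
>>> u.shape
(3, 3)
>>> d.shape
(11, 11, 3, 5)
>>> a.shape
(11, 19)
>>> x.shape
(11, 3)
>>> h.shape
(11, 11, 37, 19)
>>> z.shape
(3, 37)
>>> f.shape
(11, 37)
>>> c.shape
(5, 3, 11, 37)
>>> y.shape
(11, 5, 11, 3)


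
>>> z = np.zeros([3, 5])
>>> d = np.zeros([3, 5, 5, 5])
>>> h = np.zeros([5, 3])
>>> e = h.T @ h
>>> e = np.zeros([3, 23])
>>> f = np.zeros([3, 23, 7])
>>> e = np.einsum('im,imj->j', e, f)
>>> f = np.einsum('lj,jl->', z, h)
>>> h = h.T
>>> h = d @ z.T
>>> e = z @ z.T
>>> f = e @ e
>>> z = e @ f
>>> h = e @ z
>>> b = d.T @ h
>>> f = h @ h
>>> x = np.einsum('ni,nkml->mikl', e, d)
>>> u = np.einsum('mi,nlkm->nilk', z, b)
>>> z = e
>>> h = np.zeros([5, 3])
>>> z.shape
(3, 3)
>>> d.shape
(3, 5, 5, 5)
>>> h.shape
(5, 3)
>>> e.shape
(3, 3)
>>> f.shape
(3, 3)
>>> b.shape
(5, 5, 5, 3)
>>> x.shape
(5, 3, 5, 5)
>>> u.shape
(5, 3, 5, 5)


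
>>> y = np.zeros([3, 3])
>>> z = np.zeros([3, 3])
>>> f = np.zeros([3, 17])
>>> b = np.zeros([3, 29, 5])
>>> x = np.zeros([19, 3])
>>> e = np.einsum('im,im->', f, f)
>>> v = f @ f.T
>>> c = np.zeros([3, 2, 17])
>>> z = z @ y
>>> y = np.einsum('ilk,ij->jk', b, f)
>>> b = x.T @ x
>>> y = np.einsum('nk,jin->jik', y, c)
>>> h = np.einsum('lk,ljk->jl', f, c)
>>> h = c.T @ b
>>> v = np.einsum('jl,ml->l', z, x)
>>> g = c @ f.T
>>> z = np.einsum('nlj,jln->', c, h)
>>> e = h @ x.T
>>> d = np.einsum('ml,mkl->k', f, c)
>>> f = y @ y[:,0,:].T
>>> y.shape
(3, 2, 5)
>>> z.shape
()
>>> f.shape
(3, 2, 3)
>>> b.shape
(3, 3)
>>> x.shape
(19, 3)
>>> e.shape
(17, 2, 19)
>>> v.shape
(3,)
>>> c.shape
(3, 2, 17)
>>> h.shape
(17, 2, 3)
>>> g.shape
(3, 2, 3)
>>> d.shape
(2,)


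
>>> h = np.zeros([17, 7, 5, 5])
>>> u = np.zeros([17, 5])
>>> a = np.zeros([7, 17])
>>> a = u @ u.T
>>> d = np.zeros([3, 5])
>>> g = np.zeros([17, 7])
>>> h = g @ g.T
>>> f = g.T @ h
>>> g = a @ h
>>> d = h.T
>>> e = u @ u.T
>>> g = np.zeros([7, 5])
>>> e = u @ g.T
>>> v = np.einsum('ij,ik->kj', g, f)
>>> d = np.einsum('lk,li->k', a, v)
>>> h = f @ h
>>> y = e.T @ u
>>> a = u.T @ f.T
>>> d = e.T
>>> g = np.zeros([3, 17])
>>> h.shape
(7, 17)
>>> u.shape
(17, 5)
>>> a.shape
(5, 7)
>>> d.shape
(7, 17)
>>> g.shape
(3, 17)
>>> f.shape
(7, 17)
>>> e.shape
(17, 7)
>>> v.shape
(17, 5)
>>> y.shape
(7, 5)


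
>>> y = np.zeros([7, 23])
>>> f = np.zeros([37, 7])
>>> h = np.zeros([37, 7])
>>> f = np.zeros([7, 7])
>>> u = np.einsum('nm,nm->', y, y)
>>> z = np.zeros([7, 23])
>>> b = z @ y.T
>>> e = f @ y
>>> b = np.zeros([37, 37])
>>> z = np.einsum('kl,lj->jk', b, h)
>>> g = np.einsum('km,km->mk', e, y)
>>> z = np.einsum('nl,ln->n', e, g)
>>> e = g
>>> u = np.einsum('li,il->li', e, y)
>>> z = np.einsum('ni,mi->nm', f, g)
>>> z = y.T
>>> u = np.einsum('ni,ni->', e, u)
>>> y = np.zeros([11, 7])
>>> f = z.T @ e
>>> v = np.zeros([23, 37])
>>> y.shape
(11, 7)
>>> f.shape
(7, 7)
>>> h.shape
(37, 7)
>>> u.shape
()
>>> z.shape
(23, 7)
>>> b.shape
(37, 37)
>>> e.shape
(23, 7)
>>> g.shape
(23, 7)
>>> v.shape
(23, 37)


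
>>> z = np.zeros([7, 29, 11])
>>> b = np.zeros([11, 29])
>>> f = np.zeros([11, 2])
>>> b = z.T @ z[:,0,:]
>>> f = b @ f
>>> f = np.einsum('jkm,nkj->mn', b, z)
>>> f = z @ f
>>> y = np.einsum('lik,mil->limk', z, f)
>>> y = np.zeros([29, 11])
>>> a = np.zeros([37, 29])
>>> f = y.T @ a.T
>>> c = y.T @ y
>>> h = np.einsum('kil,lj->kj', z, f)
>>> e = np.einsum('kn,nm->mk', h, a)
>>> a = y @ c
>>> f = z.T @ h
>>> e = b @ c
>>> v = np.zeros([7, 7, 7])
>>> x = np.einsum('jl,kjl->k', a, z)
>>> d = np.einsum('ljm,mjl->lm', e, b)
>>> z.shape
(7, 29, 11)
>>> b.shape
(11, 29, 11)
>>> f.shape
(11, 29, 37)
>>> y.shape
(29, 11)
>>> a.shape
(29, 11)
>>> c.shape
(11, 11)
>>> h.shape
(7, 37)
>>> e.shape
(11, 29, 11)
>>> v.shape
(7, 7, 7)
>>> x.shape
(7,)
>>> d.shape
(11, 11)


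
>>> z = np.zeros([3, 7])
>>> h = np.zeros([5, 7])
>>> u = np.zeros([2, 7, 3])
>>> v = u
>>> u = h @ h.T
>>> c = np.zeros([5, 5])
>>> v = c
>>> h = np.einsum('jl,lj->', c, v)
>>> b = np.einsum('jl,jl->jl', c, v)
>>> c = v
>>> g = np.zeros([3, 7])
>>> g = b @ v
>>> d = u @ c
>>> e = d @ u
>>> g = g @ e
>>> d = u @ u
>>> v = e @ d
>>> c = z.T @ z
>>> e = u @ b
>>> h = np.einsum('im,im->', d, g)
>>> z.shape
(3, 7)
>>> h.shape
()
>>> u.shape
(5, 5)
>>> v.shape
(5, 5)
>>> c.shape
(7, 7)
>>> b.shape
(5, 5)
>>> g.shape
(5, 5)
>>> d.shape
(5, 5)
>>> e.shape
(5, 5)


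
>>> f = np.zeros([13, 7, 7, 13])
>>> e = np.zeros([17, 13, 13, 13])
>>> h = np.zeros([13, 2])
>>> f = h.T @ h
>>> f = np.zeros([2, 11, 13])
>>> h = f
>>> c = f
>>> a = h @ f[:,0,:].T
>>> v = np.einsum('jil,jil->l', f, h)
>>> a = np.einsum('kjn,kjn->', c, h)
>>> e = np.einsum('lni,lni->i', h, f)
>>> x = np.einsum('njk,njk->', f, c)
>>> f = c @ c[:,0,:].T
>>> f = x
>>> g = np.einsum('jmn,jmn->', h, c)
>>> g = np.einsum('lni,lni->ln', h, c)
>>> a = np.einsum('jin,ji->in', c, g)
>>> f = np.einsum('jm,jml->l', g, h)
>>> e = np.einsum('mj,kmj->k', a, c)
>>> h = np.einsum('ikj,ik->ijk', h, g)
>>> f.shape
(13,)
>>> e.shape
(2,)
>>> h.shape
(2, 13, 11)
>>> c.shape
(2, 11, 13)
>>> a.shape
(11, 13)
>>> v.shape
(13,)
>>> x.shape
()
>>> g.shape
(2, 11)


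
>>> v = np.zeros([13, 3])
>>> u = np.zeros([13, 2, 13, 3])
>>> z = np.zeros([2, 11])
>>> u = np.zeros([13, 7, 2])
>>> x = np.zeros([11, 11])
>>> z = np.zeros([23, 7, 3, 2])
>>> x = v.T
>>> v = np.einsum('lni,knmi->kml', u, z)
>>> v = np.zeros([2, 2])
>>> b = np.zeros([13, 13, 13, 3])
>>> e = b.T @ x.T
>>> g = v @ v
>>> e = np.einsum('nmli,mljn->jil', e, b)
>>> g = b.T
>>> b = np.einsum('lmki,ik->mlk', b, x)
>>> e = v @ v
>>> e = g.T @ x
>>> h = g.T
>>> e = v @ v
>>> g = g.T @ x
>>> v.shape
(2, 2)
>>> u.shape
(13, 7, 2)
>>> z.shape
(23, 7, 3, 2)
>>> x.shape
(3, 13)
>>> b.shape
(13, 13, 13)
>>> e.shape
(2, 2)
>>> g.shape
(13, 13, 13, 13)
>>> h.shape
(13, 13, 13, 3)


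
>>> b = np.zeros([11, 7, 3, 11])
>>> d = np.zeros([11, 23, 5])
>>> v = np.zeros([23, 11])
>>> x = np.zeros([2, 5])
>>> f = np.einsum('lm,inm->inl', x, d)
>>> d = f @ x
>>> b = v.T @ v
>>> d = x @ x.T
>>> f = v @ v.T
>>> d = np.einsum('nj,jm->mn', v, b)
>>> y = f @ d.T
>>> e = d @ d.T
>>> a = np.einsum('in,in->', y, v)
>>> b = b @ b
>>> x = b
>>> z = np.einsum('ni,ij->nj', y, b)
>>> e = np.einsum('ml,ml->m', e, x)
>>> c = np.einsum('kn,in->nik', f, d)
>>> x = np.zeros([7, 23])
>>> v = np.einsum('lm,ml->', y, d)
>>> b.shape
(11, 11)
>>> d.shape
(11, 23)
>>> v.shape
()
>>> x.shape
(7, 23)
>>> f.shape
(23, 23)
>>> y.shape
(23, 11)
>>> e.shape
(11,)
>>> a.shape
()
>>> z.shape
(23, 11)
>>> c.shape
(23, 11, 23)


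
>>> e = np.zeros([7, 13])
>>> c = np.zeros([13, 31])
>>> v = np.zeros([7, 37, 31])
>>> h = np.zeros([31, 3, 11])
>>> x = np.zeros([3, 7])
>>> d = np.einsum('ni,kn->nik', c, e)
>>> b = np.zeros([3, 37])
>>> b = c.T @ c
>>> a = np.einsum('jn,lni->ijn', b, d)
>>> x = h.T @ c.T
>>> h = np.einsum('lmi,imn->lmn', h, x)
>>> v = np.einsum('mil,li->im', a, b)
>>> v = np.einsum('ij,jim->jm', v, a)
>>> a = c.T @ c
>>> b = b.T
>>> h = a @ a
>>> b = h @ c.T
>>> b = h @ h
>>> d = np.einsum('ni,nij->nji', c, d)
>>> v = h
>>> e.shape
(7, 13)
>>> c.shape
(13, 31)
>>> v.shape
(31, 31)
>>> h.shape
(31, 31)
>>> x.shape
(11, 3, 13)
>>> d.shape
(13, 7, 31)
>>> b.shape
(31, 31)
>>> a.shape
(31, 31)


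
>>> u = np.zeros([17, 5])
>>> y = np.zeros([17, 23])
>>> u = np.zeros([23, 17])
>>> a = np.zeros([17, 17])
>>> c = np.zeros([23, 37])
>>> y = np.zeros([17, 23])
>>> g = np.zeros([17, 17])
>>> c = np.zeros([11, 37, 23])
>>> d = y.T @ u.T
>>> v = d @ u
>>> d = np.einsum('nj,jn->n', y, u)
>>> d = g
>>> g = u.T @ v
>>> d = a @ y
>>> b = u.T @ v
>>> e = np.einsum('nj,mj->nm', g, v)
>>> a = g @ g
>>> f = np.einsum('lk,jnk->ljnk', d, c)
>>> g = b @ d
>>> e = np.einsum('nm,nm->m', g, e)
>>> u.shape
(23, 17)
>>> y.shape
(17, 23)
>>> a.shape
(17, 17)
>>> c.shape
(11, 37, 23)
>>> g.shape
(17, 23)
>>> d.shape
(17, 23)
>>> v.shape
(23, 17)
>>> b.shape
(17, 17)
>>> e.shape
(23,)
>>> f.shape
(17, 11, 37, 23)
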